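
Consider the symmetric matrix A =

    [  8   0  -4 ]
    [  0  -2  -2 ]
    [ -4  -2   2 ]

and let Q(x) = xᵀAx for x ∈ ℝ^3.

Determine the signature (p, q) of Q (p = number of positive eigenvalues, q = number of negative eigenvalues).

Row-reducing A symmetrically gives the diagonal entries 8, -2, 2.
So there are 2 positive, 1 negative pivots.

(2, 1)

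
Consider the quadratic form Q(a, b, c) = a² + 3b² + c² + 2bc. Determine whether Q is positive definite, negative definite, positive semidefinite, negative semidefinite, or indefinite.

positive definite

The symmetric matrix of Q is A = [[1, 0, 0], [0, 3, 1], [0, 1, 1]].
Leading principal minors: Δ_1 = 1, Δ_2 = 3, Δ_3 = 2.
All leading principal minors are positive, so by Sylvester's criterion Q is positive definite.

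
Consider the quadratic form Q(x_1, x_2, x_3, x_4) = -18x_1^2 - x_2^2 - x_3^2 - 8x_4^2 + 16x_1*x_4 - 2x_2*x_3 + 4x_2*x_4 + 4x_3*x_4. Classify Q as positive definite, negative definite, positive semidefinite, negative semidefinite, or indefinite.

negative semidefinite

The associated matrix is A = [[-18, 0, 0, 8], [0, -1, -1, 2], [0, -1, -1, 2], [8, 2, 2, -8]].
Congruent diagonalization of A (simultaneous row and column reduction) yields pivots -18, -1, 0, -4/9.
That gives 3 negative, 1 zero pivots.
Hence Q is negative semidefinite.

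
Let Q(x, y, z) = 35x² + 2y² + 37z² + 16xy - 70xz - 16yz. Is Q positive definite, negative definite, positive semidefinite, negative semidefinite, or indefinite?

positive definite

The symmetric matrix is A = [[35, 8, -35], [8, 2, -8], [-35, -8, 37]].
Congruent diagonalization of A (simultaneous row and column reduction) yields pivots 35, 6/35, 2.
So there are 3 positive pivots.
Hence Q is positive definite.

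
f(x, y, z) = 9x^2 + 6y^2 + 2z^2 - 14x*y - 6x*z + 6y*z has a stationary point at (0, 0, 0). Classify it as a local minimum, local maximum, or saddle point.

local minimum

The Hessian at the origin is H = [[18, -14, -6], [-14, 12, 6], [-6, 6, 4]].
Applying the same elementary operations to the rows and columns of H produces a congruent diagonal matrix with entries 18, 10/9, 2/5.
That gives 3 positive pivots.
H is positive definite, so the origin is a strict local minimum.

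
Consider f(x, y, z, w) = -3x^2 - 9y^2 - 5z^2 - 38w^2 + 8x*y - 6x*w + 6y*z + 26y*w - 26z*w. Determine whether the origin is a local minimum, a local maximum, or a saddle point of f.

The Hessian at the origin is H = [[-6, 8, 0, -6], [8, -18, 6, 26], [0, 6, -10, -26], [-6, 26, -26, -76]].
An LDLᵀ factorisation of H has diagonal entries -6, -22/3, -56/11, -6/7.
Counting signs: 4 negative.
H is negative definite, so the origin is a strict local maximum.

local maximum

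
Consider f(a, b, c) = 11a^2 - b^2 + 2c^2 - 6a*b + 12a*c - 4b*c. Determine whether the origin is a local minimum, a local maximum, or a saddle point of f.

saddle point

The Hessian at the origin is H = [[22, -6, 12], [-6, -2, -4], [12, -4, 4]].
Symmetric row and column elimination reduces H to a congruent diagonal form with pivots 22, -40/11, -12/5.
That gives 1 positive, 2 negative pivots.
H is indefinite, so the origin is a saddle point.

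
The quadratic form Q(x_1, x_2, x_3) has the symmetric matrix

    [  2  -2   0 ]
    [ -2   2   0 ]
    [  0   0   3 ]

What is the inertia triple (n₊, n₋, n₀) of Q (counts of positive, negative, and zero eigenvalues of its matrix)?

Symmetric row and column elimination reduces A to a congruent diagonal form with pivots 2, 0, 3.
So there are 2 positive, 1 zero pivots.

(2, 0, 1)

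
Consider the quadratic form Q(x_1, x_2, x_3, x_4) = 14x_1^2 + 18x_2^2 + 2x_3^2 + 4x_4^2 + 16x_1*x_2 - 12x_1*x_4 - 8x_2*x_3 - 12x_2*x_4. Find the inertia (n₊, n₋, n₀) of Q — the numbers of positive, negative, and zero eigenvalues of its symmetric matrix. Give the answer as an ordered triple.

(4, 0, 0)

Write A = [[14, 8, 0, -6], [8, 18, -4, -6], [0, -4, 2, 0], [-6, -6, 0, 4]].
Congruent diagonalization of A (simultaneous row and column reduction) yields pivots 14, 94/7, 38/47, 4/19.
So there are 4 positive pivots.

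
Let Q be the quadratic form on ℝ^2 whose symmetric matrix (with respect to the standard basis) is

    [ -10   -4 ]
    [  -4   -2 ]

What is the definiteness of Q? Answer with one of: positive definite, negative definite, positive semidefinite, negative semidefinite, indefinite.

negative definite

For the 2×2 matrix [[-10, -4], [-4, -2]]: det = -10·-2 − (-4)² = 4, trace = -12.
det > 0 so both eigenvalues share the sign of the trace; trace = -12 < 0 ⇒ both negative.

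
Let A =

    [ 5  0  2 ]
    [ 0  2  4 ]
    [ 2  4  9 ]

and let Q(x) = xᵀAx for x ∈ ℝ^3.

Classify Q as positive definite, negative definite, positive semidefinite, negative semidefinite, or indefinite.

positive definite

Leading principal minors: Δ_1 = 5, Δ_2 = 10, Δ_3 = 2.
All leading principal minors are positive, so by Sylvester's criterion Q is positive definite.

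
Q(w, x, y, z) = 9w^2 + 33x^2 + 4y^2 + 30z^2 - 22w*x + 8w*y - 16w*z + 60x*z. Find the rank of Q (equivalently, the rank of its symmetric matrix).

4

Write A = [[9, -11, 4, -8], [-11, 33, 0, 30], [4, 0, 4, 0], [-8, 30, 0, 30]].
Row-reducing A symmetrically gives the diagonal entries 9, 176/9, 1, -3/11.
So there are 3 positive, 1 negative pivots.
The rank is the number of nonzero pivots: 4.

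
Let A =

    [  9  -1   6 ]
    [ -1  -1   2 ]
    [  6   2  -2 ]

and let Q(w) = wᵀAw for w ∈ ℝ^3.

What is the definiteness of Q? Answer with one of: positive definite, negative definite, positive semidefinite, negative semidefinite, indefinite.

Congruent diagonalization of A (simultaneous row and column reduction) yields pivots 9, -10/9, 2/5.
So there are 2 positive, 1 negative pivots.
Hence Q is indefinite.

indefinite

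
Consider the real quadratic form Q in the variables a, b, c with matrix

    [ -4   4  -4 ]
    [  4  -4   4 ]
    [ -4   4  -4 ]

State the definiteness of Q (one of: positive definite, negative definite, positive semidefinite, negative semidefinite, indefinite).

Row-reducing A symmetrically gives the diagonal entries -4, 0, 0.
Counting signs: 1 negative, 2 zero.
Hence Q is negative semidefinite.

negative semidefinite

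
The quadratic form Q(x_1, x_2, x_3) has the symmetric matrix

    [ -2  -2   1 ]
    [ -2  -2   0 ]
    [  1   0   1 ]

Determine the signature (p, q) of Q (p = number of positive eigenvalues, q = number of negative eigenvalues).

By Sylvester's law of inertia any congruent diagonalization of A has 1 positive, 2 negative and 0 zero entries.

(1, 2)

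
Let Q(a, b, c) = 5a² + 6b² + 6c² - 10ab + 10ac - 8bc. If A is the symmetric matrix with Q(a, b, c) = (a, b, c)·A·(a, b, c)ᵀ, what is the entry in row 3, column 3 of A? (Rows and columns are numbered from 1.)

6

The coefficient of c² in Q is 6, and that is exactly A[3,3].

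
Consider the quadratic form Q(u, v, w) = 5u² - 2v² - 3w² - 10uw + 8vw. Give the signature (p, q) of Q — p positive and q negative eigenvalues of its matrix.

Write A = [[5, 0, -5], [0, -2, 4], [-5, 4, -3]].
Applying the same elementary operations to the rows and columns of A produces a congruent diagonal matrix with entries 5, -2, 0.
That gives 1 positive, 1 negative, 1 zero pivots.

(1, 1)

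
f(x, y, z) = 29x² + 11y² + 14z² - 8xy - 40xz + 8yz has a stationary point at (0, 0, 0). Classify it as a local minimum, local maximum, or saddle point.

local minimum

The Hessian at the origin is H = [[58, -8, -40], [-8, 22, 8], [-40, 8, 28]].
Applying the same elementary operations to the rows and columns of H produces a congruent diagonal matrix with entries 58, 606/29, 12/101.
Counting signs: 3 positive.
H is positive definite, so the origin is a strict local minimum.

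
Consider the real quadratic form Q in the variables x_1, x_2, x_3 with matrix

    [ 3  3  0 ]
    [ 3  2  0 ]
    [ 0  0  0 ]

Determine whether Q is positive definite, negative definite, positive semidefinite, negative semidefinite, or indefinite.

indefinite

Row-reducing A symmetrically gives the diagonal entries 3, -1, 0.
So there are 1 positive, 1 negative, 1 zero pivots.
Hence Q is indefinite.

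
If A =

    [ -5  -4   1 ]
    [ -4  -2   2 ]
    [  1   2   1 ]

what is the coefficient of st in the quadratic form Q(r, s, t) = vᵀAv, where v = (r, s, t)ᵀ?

The coefficient of st is A[2,3] + A[3,2] = 2·2 = 4.

4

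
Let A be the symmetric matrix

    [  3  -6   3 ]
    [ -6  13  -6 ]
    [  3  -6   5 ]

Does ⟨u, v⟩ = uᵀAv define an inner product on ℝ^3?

Row-reducing A symmetrically gives the diagonal entries 3, 1, 2.
So there are 3 positive pivots.
Hence Q is positive definite.
⟨·,·⟩ is an inner product exactly when A is positive definite.

yes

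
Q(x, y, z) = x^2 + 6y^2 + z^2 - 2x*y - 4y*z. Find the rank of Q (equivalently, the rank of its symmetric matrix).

3

The symmetric matrix is A = [[1, -1, 0], [-1, 6, -2], [0, -2, 1]].
An LDLᵀ factorisation of A has diagonal entries 1, 5, 1/5.
Counting signs: 3 positive.
The rank is the number of nonzero pivots: 3.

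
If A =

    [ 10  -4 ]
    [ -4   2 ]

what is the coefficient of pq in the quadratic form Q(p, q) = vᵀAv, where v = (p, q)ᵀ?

The coefficient of pq is A[1,2] + A[2,1] = 2·(-4) = -8.

-8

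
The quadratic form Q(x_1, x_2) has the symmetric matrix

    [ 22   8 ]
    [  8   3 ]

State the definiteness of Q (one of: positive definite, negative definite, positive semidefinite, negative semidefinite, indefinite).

positive definite

Leading principal minors: Δ_1 = 22, Δ_2 = 2.
All leading principal minors are positive, so by Sylvester's criterion Q is positive definite.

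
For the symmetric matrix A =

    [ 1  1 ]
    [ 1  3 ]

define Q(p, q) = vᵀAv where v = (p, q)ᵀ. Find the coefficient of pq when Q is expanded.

2

The coefficient of pq is A[1,2] + A[2,1] = 2·1 = 2.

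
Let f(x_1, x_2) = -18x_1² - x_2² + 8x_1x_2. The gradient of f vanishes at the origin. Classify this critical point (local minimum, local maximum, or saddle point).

local maximum

The Hessian at the origin is H = [[-36, 8], [8, -2]].
det H = -36·-2 − (8)² = 8 > 0 and H[1,1] = -36 < 0, so H is negative definite.
Therefore the origin is a local maximum.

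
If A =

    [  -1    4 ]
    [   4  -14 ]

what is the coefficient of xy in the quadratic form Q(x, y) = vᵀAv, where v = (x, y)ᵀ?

The coefficient of xy is A[1,2] + A[2,1] = 2·4 = 8.

8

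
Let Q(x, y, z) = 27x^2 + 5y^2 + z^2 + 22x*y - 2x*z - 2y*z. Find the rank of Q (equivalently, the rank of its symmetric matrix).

The associated matrix is A = [[27, 11, -1], [11, 5, -1], [-1, -1, 1]].
Symmetric row and column elimination reduces A to a congruent diagonal form with pivots 27, 14/27, 2/7.
Counting signs: 3 positive.
The rank is the number of nonzero pivots: 3.

3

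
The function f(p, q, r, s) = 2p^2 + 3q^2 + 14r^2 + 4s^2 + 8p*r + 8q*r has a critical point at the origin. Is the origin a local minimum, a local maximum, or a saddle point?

The Hessian at the origin is H = [[4, 0, 8, 0], [0, 6, 8, 0], [8, 8, 28, 0], [0, 0, 0, 8]].
Row-reducing H symmetrically gives the diagonal entries 4, 6, 4/3, 8.
That gives 4 positive pivots.
H is positive definite, so the origin is a strict local minimum.

local minimum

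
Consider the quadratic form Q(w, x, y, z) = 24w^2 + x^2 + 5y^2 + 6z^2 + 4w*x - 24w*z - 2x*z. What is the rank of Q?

3

Write A = [[24, 2, 0, -12], [2, 1, 0, -1], [0, 0, 5, 0], [-12, -1, 0, 6]].
Symmetric row and column elimination reduces A to a congruent diagonal form with pivots 24, 5/6, 5, 0.
That gives 3 positive, 1 zero pivots.
The rank is the number of nonzero pivots: 3.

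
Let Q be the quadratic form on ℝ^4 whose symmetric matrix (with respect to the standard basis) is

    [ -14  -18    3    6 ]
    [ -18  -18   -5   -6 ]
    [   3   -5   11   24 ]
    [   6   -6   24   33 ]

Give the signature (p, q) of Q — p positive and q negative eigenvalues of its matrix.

Congruent diagonalization of A (simultaneous row and column reduction) yields pivots -14, 36/7, -65/18, -3/13.
That gives 1 positive, 3 negative pivots.

(1, 3)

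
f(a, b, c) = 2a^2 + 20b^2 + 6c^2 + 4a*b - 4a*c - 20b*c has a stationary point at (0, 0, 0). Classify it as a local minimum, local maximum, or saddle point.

local minimum

The Hessian at the origin is H = [[4, 4, -4], [4, 40, -20], [-4, -20, 12]].
An LDLᵀ factorisation of H has diagonal entries 4, 36, 8/9.
That gives 3 positive pivots.
H is positive definite, so the origin is a strict local minimum.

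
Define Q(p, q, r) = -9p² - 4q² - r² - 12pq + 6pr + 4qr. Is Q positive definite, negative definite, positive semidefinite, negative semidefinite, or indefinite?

The associated matrix is A = [[-9, -6, 3], [-6, -4, 2], [3, 2, -1]].
Symmetric row and column elimination reduces A to a congruent diagonal form with pivots -9, 0, 0.
So there are 1 negative, 2 zero pivots.
Hence Q is negative semidefinite.

negative semidefinite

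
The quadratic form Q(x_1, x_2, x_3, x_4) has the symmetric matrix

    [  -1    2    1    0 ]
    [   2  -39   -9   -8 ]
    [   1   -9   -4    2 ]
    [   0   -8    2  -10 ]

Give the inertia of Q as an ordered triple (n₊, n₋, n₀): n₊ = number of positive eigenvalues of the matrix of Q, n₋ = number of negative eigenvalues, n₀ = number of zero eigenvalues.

Applying the same elementary operations to the rows and columns of A produces a congruent diagonal matrix with entries -1, -35, -8/5, -1/14.
So there are 4 negative pivots.

(0, 4, 0)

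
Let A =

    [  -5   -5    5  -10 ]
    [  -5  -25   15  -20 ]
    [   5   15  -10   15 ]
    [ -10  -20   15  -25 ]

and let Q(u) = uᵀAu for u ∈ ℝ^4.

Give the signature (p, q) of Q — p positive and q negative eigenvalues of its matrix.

Row-reducing A symmetrically gives the diagonal entries -5, -20, 0, 0.
Counting signs: 2 negative, 2 zero.

(0, 2)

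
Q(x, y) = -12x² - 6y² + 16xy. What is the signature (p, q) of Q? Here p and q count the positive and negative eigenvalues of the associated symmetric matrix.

(0, 2)

The symmetric matrix is A = [[-12, 8], [8, -6]].
Applying the same elementary operations to the rows and columns of A produces a congruent diagonal matrix with entries -12, -2/3.
So there are 2 negative pivots.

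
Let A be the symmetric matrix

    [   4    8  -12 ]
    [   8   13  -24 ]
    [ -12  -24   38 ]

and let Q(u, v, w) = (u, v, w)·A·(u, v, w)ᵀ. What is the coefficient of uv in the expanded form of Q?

16

The coefficient of uv is A[1,2] + A[2,1] = 2·8 = 16.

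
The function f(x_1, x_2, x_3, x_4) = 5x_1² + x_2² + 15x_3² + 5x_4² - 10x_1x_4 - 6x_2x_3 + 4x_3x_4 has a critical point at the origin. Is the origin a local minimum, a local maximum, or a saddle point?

The Hessian at the origin is H = [[10, 0, 0, -10], [0, 2, -6, 0], [0, -6, 30, 4], [-10, 0, 4, 10]].
Row-reducing H symmetrically gives the diagonal entries 10, 2, 12, -4/3.
So there are 3 positive, 1 negative pivots.
H is indefinite, so the origin is a saddle point.

saddle point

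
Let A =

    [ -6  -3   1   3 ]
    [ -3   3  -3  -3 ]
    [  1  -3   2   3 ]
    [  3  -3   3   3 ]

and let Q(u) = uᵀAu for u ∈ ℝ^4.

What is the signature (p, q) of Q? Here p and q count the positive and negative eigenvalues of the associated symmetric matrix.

Congruent diagonalization of A (simultaneous row and column reduction) yields pivots -6, 9/2, -5/9, 0.
That gives 1 positive, 2 negative, 1 zero pivots.

(1, 2)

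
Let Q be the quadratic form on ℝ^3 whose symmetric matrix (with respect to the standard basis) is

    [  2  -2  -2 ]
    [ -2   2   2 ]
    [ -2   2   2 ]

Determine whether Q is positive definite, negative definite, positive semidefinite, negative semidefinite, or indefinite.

Applying the same elementary operations to the rows and columns of A produces a congruent diagonal matrix with entries 2, 0, 0.
So there are 1 positive, 2 zero pivots.
Hence Q is positive semidefinite.

positive semidefinite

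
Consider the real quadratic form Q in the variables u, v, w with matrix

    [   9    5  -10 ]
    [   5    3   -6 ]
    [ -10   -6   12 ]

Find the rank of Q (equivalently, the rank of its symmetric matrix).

Symmetric row and column elimination reduces A to a congruent diagonal form with pivots 9, 2/9, 0.
So there are 2 positive, 1 zero pivots.
The rank is the number of nonzero pivots: 2.

2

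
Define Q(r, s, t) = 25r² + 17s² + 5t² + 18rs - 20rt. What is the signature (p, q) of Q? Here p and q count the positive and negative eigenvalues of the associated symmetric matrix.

Write A = [[25, 9, -10], [9, 17, 0], [-10, 0, 5]].
Applying the same elementary operations to the rows and columns of A produces a congruent diagonal matrix with entries 25, 344/25, 5/86.
So there are 3 positive pivots.

(3, 0)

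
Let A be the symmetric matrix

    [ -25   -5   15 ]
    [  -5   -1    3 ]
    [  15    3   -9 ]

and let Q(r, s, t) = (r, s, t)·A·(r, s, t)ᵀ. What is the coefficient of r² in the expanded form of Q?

The coefficient of r² is the diagonal entry A[1,1] = -25.

-25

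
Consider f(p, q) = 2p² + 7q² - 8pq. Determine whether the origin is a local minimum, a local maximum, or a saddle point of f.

The Hessian at the origin is H = [[4, -8], [-8, 14]].
det H = 4·14 − (-8)² = -8 < 0, so H is indefinite.
Therefore the origin is a saddle point.

saddle point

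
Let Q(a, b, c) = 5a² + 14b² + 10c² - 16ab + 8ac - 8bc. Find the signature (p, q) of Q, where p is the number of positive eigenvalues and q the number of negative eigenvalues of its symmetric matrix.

(3, 0)

Write A = [[5, -8, 4], [-8, 14, -4], [4, -4, 10]].
Congruent diagonalization of A (simultaneous row and column reduction) yields pivots 5, 6/5, 2.
Counting signs: 3 positive.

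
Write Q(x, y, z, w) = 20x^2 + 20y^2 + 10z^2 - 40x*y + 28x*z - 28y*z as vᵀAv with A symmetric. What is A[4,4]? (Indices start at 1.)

The coefficient of w^2 in Q is 0, and that is exactly A[4,4].

0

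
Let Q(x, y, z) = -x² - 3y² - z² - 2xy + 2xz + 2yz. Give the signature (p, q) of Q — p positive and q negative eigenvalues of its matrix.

Write A = [[-1, -1, 1], [-1, -3, 1], [1, 1, -1]].
Congruent diagonalization of A (simultaneous row and column reduction) yields pivots -1, -2, 0.
So there are 2 negative, 1 zero pivots.

(0, 2)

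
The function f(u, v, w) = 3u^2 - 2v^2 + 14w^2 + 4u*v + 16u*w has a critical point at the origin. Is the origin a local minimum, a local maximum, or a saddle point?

saddle point

The Hessian at the origin is H = [[6, 4, 16], [4, -4, 0], [16, 0, 28]].
An LDLᵀ factorisation of H has diagonal entries 6, -20/3, 12/5.
That gives 2 positive, 1 negative pivots.
H is indefinite, so the origin is a saddle point.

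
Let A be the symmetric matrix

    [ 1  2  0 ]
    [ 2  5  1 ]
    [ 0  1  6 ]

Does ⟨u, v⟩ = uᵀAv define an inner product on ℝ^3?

Row-reducing A symmetrically gives the diagonal entries 1, 1, 5.
So there are 3 positive pivots.
Hence Q is positive definite.
⟨·,·⟩ is an inner product exactly when A is positive definite.

yes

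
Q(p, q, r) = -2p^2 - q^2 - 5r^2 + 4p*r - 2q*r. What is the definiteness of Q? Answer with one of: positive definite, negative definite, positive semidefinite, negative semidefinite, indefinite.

negative definite

The associated matrix is A = [[-2, 0, 2], [0, -1, -1], [2, -1, -5]].
An LDLᵀ factorisation of A has diagonal entries -2, -1, -2.
So there are 3 negative pivots.
Hence Q is negative definite.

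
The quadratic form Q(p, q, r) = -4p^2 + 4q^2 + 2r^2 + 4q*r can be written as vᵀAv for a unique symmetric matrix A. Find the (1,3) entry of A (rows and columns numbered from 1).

0

The coefficient of p·r in Q is 0. For a symmetric A this equals A[1,3] + A[3,1] = 2·A[1,3].
So A[1,3] = 0/2 = 0.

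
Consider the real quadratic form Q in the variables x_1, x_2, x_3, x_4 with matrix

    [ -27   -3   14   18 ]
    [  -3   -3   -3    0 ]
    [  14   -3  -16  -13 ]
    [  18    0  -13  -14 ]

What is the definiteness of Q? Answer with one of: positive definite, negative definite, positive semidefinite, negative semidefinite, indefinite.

Symmetric row and column elimination reduces A to a congruent diagonal form with pivots -27, -8/3, -23/24, -10/23.
That gives 4 negative pivots.
Hence Q is negative definite.

negative definite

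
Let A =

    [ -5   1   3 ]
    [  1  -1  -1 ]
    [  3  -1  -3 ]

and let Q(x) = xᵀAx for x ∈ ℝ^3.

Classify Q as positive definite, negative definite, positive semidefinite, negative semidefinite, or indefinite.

An LDLᵀ factorisation of A has diagonal entries -5, -4/5, -1.
That gives 3 negative pivots.
Hence Q is negative definite.

negative definite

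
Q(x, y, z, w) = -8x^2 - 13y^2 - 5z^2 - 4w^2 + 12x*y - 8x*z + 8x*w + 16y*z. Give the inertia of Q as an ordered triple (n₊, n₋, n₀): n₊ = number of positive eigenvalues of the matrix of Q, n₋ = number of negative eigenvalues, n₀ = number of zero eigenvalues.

(0, 3, 1)

Write A = [[-8, 6, -4, 4], [6, -13, 8, 0], [-4, 8, -5, 0], [4, 0, 0, -4]].
Applying the same elementary operations to the rows and columns of A produces a congruent diagonal matrix with entries -8, -17/2, -1/17, 0.
So there are 3 negative, 1 zero pivots.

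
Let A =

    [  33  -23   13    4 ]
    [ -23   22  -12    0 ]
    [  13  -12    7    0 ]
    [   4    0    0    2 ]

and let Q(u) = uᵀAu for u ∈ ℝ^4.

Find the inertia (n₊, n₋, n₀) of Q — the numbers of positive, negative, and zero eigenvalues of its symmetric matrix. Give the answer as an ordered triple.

Row-reducing A symmetrically gives the diagonal entries 33, 197/33, 85/197, 2/17.
Counting signs: 4 positive.

(4, 0, 0)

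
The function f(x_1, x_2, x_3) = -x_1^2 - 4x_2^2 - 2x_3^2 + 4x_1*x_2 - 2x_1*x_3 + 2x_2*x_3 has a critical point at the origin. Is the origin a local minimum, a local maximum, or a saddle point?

saddle point

The Hessian at the origin is H = [[-2, 4, -2], [4, -8, 2], [-2, 2, -4]].
H is indefinite, so the origin is a saddle point.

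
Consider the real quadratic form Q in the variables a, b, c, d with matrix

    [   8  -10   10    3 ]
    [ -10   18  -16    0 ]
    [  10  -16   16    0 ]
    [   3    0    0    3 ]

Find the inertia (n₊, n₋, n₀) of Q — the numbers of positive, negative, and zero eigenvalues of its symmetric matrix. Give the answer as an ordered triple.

(3, 1, 0)

An LDLᵀ factorisation of A has diagonal entries 8, 11/2, 14/11, -15/7.
That gives 3 positive, 1 negative pivots.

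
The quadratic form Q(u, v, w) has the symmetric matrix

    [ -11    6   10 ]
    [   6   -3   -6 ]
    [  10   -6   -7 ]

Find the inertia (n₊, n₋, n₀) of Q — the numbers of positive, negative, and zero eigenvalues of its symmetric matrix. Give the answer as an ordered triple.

(2, 1, 0)

Row-reducing A symmetrically gives the diagonal entries -11, 3/11, 1.
That gives 2 positive, 1 negative pivots.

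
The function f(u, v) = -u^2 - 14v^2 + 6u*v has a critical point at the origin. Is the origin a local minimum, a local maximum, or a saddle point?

The Hessian at the origin is H = [[-2, 6], [6, -28]].
det H = -2·-28 − (6)² = 20 > 0 and H[1,1] = -2 < 0, so H is negative definite.
Therefore the origin is a local maximum.

local maximum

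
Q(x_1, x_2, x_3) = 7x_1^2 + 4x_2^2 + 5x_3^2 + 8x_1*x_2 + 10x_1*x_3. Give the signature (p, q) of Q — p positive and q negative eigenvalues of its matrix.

Write A = [[7, 4, 5], [4, 4, 0], [5, 0, 5]].
Row-reducing A symmetrically gives the diagonal entries 7, 12/7, -10/3.
So there are 2 positive, 1 negative pivots.

(2, 1)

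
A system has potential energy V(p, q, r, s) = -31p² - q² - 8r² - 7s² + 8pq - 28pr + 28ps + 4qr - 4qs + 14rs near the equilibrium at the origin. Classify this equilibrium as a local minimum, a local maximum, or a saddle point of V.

local maximum

The Hessian at the origin is H = [[-62, 8, -28, 28], [8, -2, 4, -4], [-28, 4, -16, 14], [28, -4, 14, -14]].
An LDLᵀ factorisation of H has diagonal entries -62, -30/31, -16/5, -3/4.
So there are 4 negative pivots.
H is negative definite, so the origin is a strict local maximum.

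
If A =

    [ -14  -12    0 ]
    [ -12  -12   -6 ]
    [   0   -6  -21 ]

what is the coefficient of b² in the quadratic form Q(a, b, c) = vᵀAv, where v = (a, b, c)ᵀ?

The coefficient of b² is the diagonal entry A[2,2] = -12.

-12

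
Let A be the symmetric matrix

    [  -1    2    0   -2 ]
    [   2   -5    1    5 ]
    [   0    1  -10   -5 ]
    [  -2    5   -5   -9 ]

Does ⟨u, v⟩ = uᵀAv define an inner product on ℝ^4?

Leading principal minors: Δ_1 = -1, Δ_2 = 1, Δ_3 = -9, Δ_4 = 20.
The signs alternate starting with Δ_1 < 0, so by Sylvester's criterion Q is negative definite.
⟨·,·⟩ is an inner product exactly when A is positive definite.

no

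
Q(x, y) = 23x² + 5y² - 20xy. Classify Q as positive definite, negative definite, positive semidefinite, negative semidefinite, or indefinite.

The symmetric matrix of Q is A = [[23, -10], [-10, 5]].
Leading principal minors: Δ_1 = 23, Δ_2 = 15.
All leading principal minors are positive, so by Sylvester's criterion Q is positive definite.

positive definite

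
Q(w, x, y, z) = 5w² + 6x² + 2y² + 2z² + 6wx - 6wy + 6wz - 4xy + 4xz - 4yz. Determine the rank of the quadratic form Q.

Write A = [[5, 3, -3, 3], [3, 6, -2, 2], [-3, -2, 2, -2], [3, 2, -2, 2]].
Symmetric row and column elimination reduces A to a congruent diagonal form with pivots 5, 21/5, 4/21, 0.
Counting signs: 3 positive, 1 zero.
The rank is the number of nonzero pivots: 3.

3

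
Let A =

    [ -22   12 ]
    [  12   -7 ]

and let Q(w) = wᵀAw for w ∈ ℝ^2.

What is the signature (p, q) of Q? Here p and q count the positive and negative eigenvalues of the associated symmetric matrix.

(0, 2)

An LDLᵀ factorisation of A has diagonal entries -22, -5/11.
Counting signs: 2 negative.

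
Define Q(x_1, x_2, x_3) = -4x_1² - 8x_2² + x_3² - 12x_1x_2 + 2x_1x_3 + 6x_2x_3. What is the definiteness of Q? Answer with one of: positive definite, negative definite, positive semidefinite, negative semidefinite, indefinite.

The associated matrix is A = [[-4, -6, 1], [-6, -8, 3], [1, 3, 1]].
Congruent diagonalization of A (simultaneous row and column reduction) yields pivots -4, 1, -1.
Counting signs: 1 positive, 2 negative.
Hence Q is indefinite.

indefinite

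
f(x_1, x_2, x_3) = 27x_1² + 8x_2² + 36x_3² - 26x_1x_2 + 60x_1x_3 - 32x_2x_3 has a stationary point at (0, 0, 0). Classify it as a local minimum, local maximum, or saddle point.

local minimum

The Hessian at the origin is H = [[54, -26, 60], [-26, 16, -32], [60, -32, 72]].
Symmetric row and column elimination reduces H to a congruent diagonal form with pivots 54, 94/27, 120/47.
So there are 3 positive pivots.
H is positive definite, so the origin is a strict local minimum.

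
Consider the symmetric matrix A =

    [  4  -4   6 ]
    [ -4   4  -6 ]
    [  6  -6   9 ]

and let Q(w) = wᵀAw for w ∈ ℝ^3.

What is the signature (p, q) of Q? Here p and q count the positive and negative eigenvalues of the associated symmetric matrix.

Applying the same elementary operations to the rows and columns of A produces a congruent diagonal matrix with entries 4, 0, 0.
So there are 1 positive, 2 zero pivots.

(1, 0)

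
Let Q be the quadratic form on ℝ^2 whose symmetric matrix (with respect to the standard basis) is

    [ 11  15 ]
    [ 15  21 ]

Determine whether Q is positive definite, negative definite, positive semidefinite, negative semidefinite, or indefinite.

For the 2×2 matrix [[11, 15], [15, 21]]: det = 11·21 − (15)² = 6, trace = 32.
det > 0 so both eigenvalues share the sign of the trace; trace = 32 > 0 ⇒ both positive.

positive definite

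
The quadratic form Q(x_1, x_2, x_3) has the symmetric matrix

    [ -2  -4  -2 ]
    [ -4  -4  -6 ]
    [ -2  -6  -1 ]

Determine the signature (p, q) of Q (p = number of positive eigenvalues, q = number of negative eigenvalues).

Symmetric row and column elimination reduces A to a congruent diagonal form with pivots -2, 4, 0.
That gives 1 positive, 1 negative, 1 zero pivots.

(1, 1)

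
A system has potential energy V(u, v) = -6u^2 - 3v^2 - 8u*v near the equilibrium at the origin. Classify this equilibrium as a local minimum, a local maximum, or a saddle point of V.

The Hessian at the origin is H = [[-12, -8], [-8, -6]].
det H = -12·-6 − (-8)² = 8 > 0 and H[1,1] = -12 < 0, so H is negative definite.
Therefore the origin is a local maximum.

local maximum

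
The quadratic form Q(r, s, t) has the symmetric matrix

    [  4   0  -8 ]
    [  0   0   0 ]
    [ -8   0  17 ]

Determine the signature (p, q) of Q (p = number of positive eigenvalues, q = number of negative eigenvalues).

(2, 0)

Congruent diagonalization of A (simultaneous row and column reduction) yields pivots 4, 0, 1.
So there are 2 positive, 1 zero pivots.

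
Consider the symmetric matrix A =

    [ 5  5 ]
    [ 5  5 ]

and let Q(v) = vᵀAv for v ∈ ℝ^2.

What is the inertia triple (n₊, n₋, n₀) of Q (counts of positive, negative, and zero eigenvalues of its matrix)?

(1, 0, 1)

Row-reducing A symmetrically gives the diagonal entries 5, 0.
So there are 1 positive, 1 zero pivots.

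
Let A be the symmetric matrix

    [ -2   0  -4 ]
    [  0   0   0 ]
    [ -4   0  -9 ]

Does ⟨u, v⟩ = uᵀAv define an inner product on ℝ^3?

Row-reducing A symmetrically gives the diagonal entries -2, 0, -1.
That gives 2 negative, 1 zero pivots.
Hence Q is negative semidefinite.
⟨·,·⟩ is an inner product exactly when A is positive definite.

no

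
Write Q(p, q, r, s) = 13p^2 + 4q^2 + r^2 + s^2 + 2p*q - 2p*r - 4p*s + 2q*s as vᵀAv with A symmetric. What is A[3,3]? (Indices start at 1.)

1

The coefficient of r^2 in Q is 1, and that is exactly A[3,3].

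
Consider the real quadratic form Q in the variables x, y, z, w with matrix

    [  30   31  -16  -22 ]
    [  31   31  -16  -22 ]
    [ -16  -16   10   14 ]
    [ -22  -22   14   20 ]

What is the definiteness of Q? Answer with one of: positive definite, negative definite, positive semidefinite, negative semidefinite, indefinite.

Row-reducing A symmetrically gives the diagonal entries 30, -31/30, 54/31, 10/27.
That gives 3 positive, 1 negative pivots.
Hence Q is indefinite.

indefinite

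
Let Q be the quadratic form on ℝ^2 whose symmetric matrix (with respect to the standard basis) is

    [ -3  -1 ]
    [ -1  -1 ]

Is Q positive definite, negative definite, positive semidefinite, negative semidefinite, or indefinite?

negative definite

Leading principal minors: Δ_1 = -3, Δ_2 = 2.
The signs alternate starting with Δ_1 < 0, so by Sylvester's criterion Q is negative definite.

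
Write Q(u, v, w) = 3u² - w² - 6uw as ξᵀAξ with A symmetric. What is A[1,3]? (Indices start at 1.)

-3

The coefficient of u·w in Q is -6. For a symmetric A this equals A[1,3] + A[3,1] = 2·A[1,3].
So A[1,3] = -6/2 = -3.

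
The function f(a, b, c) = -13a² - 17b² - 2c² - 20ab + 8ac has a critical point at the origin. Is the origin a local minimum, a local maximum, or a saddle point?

The Hessian at the origin is H = [[-26, -20, 8], [-20, -34, 0], [8, 0, -4]].
Symmetric row and column elimination reduces H to a congruent diagonal form with pivots -26, -242/13, 60/121.
So there are 1 positive, 2 negative pivots.
H is indefinite, so the origin is a saddle point.

saddle point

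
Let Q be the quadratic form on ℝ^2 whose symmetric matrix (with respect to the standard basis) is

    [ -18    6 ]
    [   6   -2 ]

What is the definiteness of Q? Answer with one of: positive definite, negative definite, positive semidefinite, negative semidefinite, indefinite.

Symmetric row and column elimination reduces A to a congruent diagonal form with pivots -18, 0.
Counting signs: 1 negative, 1 zero.
Hence Q is negative semidefinite.

negative semidefinite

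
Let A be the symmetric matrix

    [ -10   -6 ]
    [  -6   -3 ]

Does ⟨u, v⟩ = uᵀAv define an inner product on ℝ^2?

no

An LDLᵀ factorisation of A has diagonal entries -10, 3/5.
That gives 1 positive, 1 negative pivots.
Hence Q is indefinite.
⟨·,·⟩ is an inner product exactly when A is positive definite.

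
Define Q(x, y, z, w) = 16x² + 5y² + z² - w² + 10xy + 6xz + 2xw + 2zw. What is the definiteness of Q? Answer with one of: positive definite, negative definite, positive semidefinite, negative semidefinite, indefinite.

Write A = [[16, 5, 3, 1], [5, 5, 0, 0], [3, 0, 1, 1], [1, 0, 1, -1]].
Symmetric row and column elimination reduces A to a congruent diagonal form with pivots 16, 55/16, 2/11, -4.
That gives 3 positive, 1 negative pivots.
Hence Q is indefinite.

indefinite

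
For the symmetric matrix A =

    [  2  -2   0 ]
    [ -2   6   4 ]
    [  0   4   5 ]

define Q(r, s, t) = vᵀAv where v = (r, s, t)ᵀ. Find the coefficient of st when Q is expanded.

8

The coefficient of st is A[2,3] + A[3,2] = 2·4 = 8.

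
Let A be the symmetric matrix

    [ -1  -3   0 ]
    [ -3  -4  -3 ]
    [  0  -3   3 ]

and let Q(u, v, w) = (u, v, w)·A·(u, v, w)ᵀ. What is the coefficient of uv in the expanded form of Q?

-6

The coefficient of uv is A[1,2] + A[2,1] = 2·(-3) = -6.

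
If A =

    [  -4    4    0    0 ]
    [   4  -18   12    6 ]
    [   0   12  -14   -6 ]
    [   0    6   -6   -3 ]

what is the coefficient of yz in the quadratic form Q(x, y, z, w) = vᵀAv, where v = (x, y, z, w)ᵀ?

24

The coefficient of yz is A[2,3] + A[3,2] = 2·12 = 24.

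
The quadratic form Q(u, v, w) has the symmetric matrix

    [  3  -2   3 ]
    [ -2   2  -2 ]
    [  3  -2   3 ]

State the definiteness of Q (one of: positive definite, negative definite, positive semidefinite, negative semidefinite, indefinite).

positive semidefinite

Row-reducing A symmetrically gives the diagonal entries 3, 2/3, 0.
That gives 2 positive, 1 zero pivots.
Hence Q is positive semidefinite.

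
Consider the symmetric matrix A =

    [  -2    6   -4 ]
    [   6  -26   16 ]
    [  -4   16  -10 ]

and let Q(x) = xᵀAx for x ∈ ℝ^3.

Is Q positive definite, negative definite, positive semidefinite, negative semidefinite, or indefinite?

negative semidefinite

Symmetric row and column elimination reduces A to a congruent diagonal form with pivots -2, -8, 0.
So there are 2 negative, 1 zero pivots.
Hence Q is negative semidefinite.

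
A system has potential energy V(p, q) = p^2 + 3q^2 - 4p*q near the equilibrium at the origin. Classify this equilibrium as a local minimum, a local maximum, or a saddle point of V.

The Hessian at the origin is H = [[2, -4], [-4, 6]].
det H = 2·6 − (-4)² = -4 < 0, so H is indefinite.
Therefore the origin is a saddle point.

saddle point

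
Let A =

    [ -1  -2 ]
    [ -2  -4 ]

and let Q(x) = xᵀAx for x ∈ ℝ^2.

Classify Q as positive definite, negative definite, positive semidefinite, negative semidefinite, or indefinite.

negative semidefinite

For the 2×2 matrix [[-1, -2], [-2, -4]]: det = -1·-4 − (-2)² = 0, trace = -5.
det = 0 so one eigenvalue is zero; the form is semidefinite with the sign of the trace.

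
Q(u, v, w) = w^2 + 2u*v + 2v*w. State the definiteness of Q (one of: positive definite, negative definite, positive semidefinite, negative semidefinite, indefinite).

The symmetric matrix is A = [[0, 1, 0], [1, 0, 1], [0, 1, 1]].
A is congruent to a diagonal matrix with 2 positive, 1 negative and 0 zero entries, so Q is indefinite.

indefinite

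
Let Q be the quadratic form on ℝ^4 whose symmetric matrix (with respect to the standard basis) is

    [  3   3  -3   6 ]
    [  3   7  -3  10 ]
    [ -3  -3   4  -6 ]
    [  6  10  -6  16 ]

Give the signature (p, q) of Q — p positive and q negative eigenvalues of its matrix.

Congruent diagonalization of A (simultaneous row and column reduction) yields pivots 3, 4, 1, 0.
That gives 3 positive, 1 zero pivots.

(3, 0)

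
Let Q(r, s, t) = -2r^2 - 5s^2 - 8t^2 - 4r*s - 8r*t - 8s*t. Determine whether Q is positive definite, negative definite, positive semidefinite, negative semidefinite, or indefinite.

negative semidefinite

The symmetric matrix is A = [[-2, -2, -4], [-2, -5, -4], [-4, -4, -8]].
Symmetric row and column elimination reduces A to a congruent diagonal form with pivots -2, -3, 0.
That gives 2 negative, 1 zero pivots.
Hence Q is negative semidefinite.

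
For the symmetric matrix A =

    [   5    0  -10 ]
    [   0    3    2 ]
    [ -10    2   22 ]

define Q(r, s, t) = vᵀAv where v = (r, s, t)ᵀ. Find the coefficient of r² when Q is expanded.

5

The coefficient of r² is the diagonal entry A[1,1] = 5.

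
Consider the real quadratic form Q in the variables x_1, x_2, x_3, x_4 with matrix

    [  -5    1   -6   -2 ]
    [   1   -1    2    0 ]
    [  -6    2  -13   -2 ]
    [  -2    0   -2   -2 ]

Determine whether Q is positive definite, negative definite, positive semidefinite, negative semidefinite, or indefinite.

Leading principal minors: Δ_1 = -5, Δ_2 = 4, Δ_3 = -20, Δ_4 = 20.
The signs alternate starting with Δ_1 < 0, so by Sylvester's criterion Q is negative definite.

negative definite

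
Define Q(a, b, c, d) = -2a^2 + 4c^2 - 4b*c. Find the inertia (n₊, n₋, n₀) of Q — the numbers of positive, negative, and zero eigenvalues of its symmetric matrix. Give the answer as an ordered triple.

(1, 2, 1)

The symmetric matrix is A = [[-2, 0, 0, 0], [0, 0, -2, 0], [0, -2, 4, 0], [0, 0, 0, 0]].
By Sylvester's law of inertia any congruent diagonalization of A has 1 positive, 2 negative and 1 zero entries.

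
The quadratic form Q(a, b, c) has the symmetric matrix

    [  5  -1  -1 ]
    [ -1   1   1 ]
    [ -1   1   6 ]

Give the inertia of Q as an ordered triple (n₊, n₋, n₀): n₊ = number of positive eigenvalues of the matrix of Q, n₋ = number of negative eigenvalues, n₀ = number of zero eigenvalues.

(3, 0, 0)

Row-reducing A symmetrically gives the diagonal entries 5, 4/5, 5.
Counting signs: 3 positive.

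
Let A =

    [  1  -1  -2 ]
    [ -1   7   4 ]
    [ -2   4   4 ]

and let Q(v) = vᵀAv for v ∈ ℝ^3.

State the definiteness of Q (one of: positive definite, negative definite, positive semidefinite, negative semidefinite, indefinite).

indefinite

Congruent diagonalization of A (simultaneous row and column reduction) yields pivots 1, 6, -2/3.
So there are 2 positive, 1 negative pivots.
Hence Q is indefinite.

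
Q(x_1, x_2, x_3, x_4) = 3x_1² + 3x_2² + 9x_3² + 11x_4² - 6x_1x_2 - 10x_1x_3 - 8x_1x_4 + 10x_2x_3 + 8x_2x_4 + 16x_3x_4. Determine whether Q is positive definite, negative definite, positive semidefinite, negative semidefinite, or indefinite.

The symmetric matrix is A = [[3, -3, -5, -4], [-3, 3, 5, 4], [-5, 5, 9, 8], [-4, 4, 8, 11]].
Congruent diagonalization of A (simultaneous row and column reduction) yields pivots 3, 0, 2/3, 3.
So there are 3 positive, 1 zero pivots.
Hence Q is positive semidefinite.

positive semidefinite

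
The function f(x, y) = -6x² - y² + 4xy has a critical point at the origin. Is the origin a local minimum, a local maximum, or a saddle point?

local maximum

The Hessian at the origin is H = [[-12, 4], [4, -2]].
det H = -12·-2 − (4)² = 8 > 0 and H[1,1] = -12 < 0, so H is negative definite.
Therefore the origin is a local maximum.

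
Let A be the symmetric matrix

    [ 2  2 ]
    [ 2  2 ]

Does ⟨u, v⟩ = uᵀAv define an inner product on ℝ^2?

For the 2×2 matrix [[2, 2], [2, 2]]: det = 2·2 − (2)² = 0, trace = 4.
det = 0 so one eigenvalue is zero; the form is semidefinite with the sign of the trace.
⟨·,·⟩ is an inner product exactly when A is positive definite.

no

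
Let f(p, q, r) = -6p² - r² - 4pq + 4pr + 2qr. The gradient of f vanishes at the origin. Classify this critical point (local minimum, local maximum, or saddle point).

The Hessian at the origin is H = [[-12, -4, 4], [-4, 0, 2], [4, 2, -2]].
Applying the same elementary operations to the rows and columns of H produces a congruent diagonal matrix with entries -12, 4/3, -1.
Counting signs: 1 positive, 2 negative.
H is indefinite, so the origin is a saddle point.

saddle point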